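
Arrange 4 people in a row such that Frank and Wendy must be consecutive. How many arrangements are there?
Treat the 2 as one block: (4-2+1)! × 2! = 6 × 2 = 12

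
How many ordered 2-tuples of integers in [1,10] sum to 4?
Coefficient of x^4 in (x + x² + ... + x^10)^2. By inclusion-exclusion on dice exceeding 10: Σ_j (-1)^j C(2,j)·C(4-1-10j, 1) = C(2,0)·C(3,1) = 1·3 = 3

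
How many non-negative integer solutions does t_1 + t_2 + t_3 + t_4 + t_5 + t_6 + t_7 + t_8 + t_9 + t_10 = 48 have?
C(48+10-1, 10-1) = C(57, 9) = 8996462475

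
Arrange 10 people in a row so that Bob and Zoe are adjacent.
Treat as block: (10-1)! × 2! = 362880 × 2 = 725760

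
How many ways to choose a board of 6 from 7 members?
C(7,6) = 7!/(6!×1!) = 7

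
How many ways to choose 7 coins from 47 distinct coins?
C(47,7) = 47!/(7!×40!) = 62891499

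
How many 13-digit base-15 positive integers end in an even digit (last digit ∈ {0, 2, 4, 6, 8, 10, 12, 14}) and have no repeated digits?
Last∈{0,2,4,6,8,10,12,14}. Last=0: 43589145600. Last nonzero: 7×13×P(13,11) = 283329446400. Total = 326918592000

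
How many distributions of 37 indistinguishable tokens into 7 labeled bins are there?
C(37+7-1, 7-1) = C(43, 6) = 6096454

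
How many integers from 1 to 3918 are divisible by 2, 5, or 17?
⌊3918/2⌋+⌊3918/5⌋+⌊3918/17⌋ - ⌊3918/10⌋-⌊3918/34⌋-⌊3918/85⌋ + ⌊3918/170⌋ = 1959+783+230 - 391-115-46 + 23 = 2443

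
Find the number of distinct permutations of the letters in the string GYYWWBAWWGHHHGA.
15! / (3! × 1! × 2! × 4! × 3! × 2!) = 378378000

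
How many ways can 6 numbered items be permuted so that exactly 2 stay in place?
Choose the 2 fixed points C(6,2) = 15, derange the rest: !4 = Σ_{j=0}^{4} (-1)^j·4!/j! = 24 - 24 + 12 - 4 + 1 = 9. Product = 15 × 9 = 135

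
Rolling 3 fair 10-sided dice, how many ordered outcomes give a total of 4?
Coefficient of x^4 in (x + x² + ... + x^10)^3. By inclusion-exclusion on dice exceeding 10: Σ_j (-1)^j C(3,j)·C(4-1-10j, 2) = C(3,0)·C(3,2) = 1·3 = 3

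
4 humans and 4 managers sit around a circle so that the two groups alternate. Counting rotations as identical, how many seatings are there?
Fix one of the humans: (4-1)! ways for the remaining humans, × 4! ways for the managers = 6 × 24 = 144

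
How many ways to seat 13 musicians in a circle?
Circular: fix one position, arrange the rest. (13-1)! = 479001600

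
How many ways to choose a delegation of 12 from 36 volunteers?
C(36,12) = 36!/(12!×24!) = 1251677700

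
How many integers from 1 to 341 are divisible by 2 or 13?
⌊341/2⌋ + ⌊341/13⌋ - ⌊341/26⌋ = 170 + 26 - 13 = 183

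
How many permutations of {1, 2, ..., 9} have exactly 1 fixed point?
Choose the 1 fixed point C(9,1) = 9, derange the rest: !8 = Σ_{j=0}^{8} (-1)^j·8!/j! = 40320 - 40320 + 20160 - 6720 + 1680 - 336 + 56 - 8 + 1 = 14833. Product = 9 × 14833 = 133497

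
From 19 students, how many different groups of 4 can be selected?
C(19,4) = 19!/(4!×15!) = 3876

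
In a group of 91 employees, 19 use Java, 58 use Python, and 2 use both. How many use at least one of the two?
|A∪B| = |A| + |B| - |A∩B| = 19 + 58 - 2 = 75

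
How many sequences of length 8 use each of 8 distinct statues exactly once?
8! = 40320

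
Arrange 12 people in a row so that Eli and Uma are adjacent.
Treat as block: (12-1)! × 2! = 39916800 × 2 = 79833600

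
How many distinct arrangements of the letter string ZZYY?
4! / (2! × 2!) = 6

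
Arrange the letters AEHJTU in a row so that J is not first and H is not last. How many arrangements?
By inclusion-exclusion: 6! - 2×(6-1)! + (6-2)! = 720 - 240 + 24 = 504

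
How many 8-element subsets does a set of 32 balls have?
C(32,8) = 32!/(8!×24!) = 10518300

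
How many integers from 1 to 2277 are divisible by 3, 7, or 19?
⌊2277/3⌋+⌊2277/7⌋+⌊2277/19⌋ - ⌊2277/21⌋-⌊2277/57⌋-⌊2277/133⌋ + ⌊2277/399⌋ = 759+325+119 - 108-39-17 + 5 = 1044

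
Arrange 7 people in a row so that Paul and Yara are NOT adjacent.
Total - adjacent = 7! - (7-1)!×2 = 5040 - 1440 = 3600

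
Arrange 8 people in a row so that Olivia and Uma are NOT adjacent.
Total - adjacent = 8! - (8-1)!×2 = 40320 - 10080 = 30240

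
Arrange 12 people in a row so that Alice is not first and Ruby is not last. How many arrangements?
By inclusion-exclusion: 12! - 2×(12-1)! + (12-2)! = 479001600 - 79833600 + 3628800 = 402796800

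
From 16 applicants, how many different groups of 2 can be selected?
C(16,2) = 16!/(2!×14!) = 120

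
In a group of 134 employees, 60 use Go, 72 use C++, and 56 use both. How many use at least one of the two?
|A∪B| = |A| + |B| - |A∩B| = 60 + 72 - 56 = 76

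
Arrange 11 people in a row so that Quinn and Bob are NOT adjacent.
Total - adjacent = 11! - (11-1)!×2 = 39916800 - 7257600 = 32659200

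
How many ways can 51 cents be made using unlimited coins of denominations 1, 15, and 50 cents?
Coefficient of x^51 in 1/(1-x^1) · 1/(1-x^15) · 1/(1-x^50). Case on j = number of 50-cent coins (j = 0..1); remainder r = 51 - 50j is made from {1,15} in ⌊r/15⌋+1 ways. r = 51, 1 → 4 + 1 = 5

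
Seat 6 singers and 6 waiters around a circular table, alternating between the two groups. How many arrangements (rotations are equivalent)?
Fix one of the singers: (6-1)! ways for the remaining singers, × 6! ways for the waiters = 120 × 720 = 86400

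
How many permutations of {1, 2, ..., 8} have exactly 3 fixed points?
Choose the 3 fixed points C(8,3) = 56, derange the rest: !5 = Σ_{j=0}^{5} (-1)^j·5!/j! = 120 - 120 + 60 - 20 + 5 - 1 = 44. Product = 56 × 44 = 2464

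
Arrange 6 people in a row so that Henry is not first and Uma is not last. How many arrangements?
By inclusion-exclusion: 6! - 2×(6-1)! + (6-2)! = 720 - 240 + 24 = 504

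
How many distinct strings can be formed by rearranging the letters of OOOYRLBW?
8! / (3! × 1! × 1! × 1! × 1! × 1!) = 6720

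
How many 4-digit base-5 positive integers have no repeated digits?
First digit: 4 choices (nonzero). Then descending: 4 × 4 × 3 × 2 = 96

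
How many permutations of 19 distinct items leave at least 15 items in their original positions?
Exactly j fixed points: C(19,j)·!(19-j); sum over j ≥ 15 (derangement numbers via !m = (m-1)·(!(m-1) + !(m-2)): !0..!4 = 1, 0, 1, 2, 9). Σ_{j=15}^{19} C(19,j)·!(19-j) = C(19,15)·!4 + C(19,16)·!3 + C(19,17)·!2 + C(19,18)·!1 + C(19,19)·!0 = 3876·9 + 969·2 + 171·1 + 19·0 + 1·1 = 36994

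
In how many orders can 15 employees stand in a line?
15! = 1307674368000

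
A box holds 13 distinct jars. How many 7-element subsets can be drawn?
C(13,7) = 13!/(7!×6!) = 1716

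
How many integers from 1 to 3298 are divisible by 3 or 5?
⌊3298/3⌋ + ⌊3298/5⌋ - ⌊3298/15⌋ = 1099 + 659 - 219 = 1539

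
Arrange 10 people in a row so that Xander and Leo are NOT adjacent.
Total - adjacent = 10! - (10-1)!×2 = 3628800 - 725760 = 2903040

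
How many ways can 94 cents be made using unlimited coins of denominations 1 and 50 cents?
Coefficient of x^94 in 1/(1-x^1) · 1/(1-x^50). Use j coins of 50 for j = 0..⌊94/50⌋ = 1, the rest in 1s: 1 + 1 = 2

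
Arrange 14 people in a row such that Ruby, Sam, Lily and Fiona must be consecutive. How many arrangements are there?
Treat the 4 as one block: (14-4+1)! × 4! = 39916800 × 24 = 958003200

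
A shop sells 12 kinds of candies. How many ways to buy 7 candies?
C(7+12-1, 12-1) = C(18, 11) = 31824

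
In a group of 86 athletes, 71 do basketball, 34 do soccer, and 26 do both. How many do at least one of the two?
|A∪B| = |A| + |B| - |A∩B| = 71 + 34 - 26 = 79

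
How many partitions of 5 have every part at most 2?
Let r_j(i) = number of partitions of i into parts ≤ j, for i = 0..5. r_1(i) = 1 for all i; r_j(i) = r_{j-1}(i) + r_j(i-j). Rows j = 2..2: ≤2: 1 1 2 2 3 3. r_2(5) = 3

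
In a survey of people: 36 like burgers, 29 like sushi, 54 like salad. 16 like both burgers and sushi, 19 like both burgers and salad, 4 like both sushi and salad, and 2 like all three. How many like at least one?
|A∪B∪C| = 36+29+54-16-19-4+2 = 82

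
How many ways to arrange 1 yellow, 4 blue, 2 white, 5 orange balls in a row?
12! / (1! × 4! × 2! × 5!) = 83160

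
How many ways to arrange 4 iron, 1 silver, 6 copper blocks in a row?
11! / (4! × 1! × 6!) = 2310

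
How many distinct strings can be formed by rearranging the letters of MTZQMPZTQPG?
11! / (2! × 2! × 2! × 2! × 2! × 1!) = 1247400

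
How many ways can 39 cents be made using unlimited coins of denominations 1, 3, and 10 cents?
Coefficient of x^39 in 1/(1-x^1) · 1/(1-x^3) · 1/(1-x^10). Case on j = number of 10-cent coins (j = 0..3); remainder r = 39 - 10j is made from {1,3} in ⌊r/3⌋+1 ways. r = 39, 29, 19, 9 → 14 + 10 + 7 + 4 = 35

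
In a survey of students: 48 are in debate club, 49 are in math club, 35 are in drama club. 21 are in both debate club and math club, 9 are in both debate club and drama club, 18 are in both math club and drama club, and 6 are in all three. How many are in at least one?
|A∪B∪C| = 48+49+35-21-9-18+6 = 90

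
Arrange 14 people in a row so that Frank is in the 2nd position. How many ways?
Fix one position: (14-1)! = 6227020800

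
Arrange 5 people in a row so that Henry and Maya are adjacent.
Treat as block: (5-1)! × 2! = 24 × 2 = 48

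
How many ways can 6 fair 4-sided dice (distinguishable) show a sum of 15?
Coefficient of x^15 in (x + x² + ... + x^4)^6. By inclusion-exclusion on dice exceeding 4: Σ_j (-1)^j C(6,j)·C(15-1-4j, 5) = C(6,0)·C(14,5) - C(6,1)·C(10,5) + C(6,2)·C(6,5) = 1·2002 - 6·252 + 15·6 = 580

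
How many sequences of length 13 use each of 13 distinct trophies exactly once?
13! = 6227020800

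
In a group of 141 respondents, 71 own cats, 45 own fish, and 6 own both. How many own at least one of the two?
|A∪B| = |A| + |B| - |A∩B| = 71 + 45 - 6 = 110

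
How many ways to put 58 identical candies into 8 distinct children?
C(58+8-1, 8-1) = C(65, 7) = 696190560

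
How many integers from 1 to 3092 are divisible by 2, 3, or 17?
⌊3092/2⌋+⌊3092/3⌋+⌊3092/17⌋ - ⌊3092/6⌋-⌊3092/34⌋-⌊3092/51⌋ + ⌊3092/102⌋ = 1546+1030+181 - 515-90-60 + 30 = 2122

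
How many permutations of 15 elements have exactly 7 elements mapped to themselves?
Choose the 7 fixed points C(15,7) = 6435, derange the rest: !8 = Σ_{j=0}^{8} (-1)^j·8!/j! = 40320 - 40320 + 20160 - 6720 + 1680 - 336 + 56 - 8 + 1 = 14833. Product = 6435 × 14833 = 95450355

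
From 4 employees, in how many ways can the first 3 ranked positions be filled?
P(4,3) = 4!/(4-3)! = 24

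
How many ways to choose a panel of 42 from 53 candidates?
C(53,42) = 53!/(42!×11!) = 76223753060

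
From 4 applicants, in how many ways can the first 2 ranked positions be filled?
P(4,2) = 4!/(4-2)! = 12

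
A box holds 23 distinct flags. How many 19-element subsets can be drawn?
C(23,19) = 23!/(19!×4!) = 8855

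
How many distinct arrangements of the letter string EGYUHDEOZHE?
11! / (1! × 1! × 1! × 1! × 3! × 1! × 2! × 1!) = 3326400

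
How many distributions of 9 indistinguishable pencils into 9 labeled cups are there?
C(9+9-1, 9-1) = C(17, 8) = 24310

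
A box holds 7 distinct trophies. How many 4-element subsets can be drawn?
C(7,4) = 7!/(4!×3!) = 35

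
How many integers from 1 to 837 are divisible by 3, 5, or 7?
⌊837/3⌋+⌊837/5⌋+⌊837/7⌋ - ⌊837/15⌋-⌊837/21⌋-⌊837/35⌋ + ⌊837/105⌋ = 279+167+119 - 55-39-23 + 7 = 455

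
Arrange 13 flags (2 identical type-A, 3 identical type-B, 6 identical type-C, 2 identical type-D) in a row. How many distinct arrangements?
13! / (2! × 3! × 6! × 2!) = 360360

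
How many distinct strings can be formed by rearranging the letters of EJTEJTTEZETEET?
14! / (1! × 2! × 6! × 5!) = 504504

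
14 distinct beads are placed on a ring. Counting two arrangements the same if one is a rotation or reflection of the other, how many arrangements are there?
(14-1)!/2 = 6227020800/2 = 3113510400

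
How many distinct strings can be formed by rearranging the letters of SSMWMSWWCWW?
11! / (5! × 1! × 2! × 3!) = 27720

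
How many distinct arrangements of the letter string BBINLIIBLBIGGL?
14! / (4! × 4! × 2! × 3! × 1!) = 12612600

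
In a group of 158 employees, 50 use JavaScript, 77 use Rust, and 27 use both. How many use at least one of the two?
|A∪B| = |A| + |B| - |A∩B| = 50 + 77 - 27 = 100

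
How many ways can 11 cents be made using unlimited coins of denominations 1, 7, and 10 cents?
Coefficient of x^11 in 1/(1-x^1) · 1/(1-x^7) · 1/(1-x^10). Case on j = number of 10-cent coins (j = 0..1); remainder r = 11 - 10j is made from {1,7} in ⌊r/7⌋+1 ways. r = 11, 1 → 2 + 1 = 3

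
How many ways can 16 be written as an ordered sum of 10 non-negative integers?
C(16+10-1, 10-1) = C(25, 9) = 2042975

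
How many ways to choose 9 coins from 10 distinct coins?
C(10,9) = 10!/(9!×1!) = 10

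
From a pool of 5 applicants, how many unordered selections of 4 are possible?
C(5,4) = 5!/(4!×1!) = 5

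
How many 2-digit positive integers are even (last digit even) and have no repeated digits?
Last∈{0,2,4,6,8}. Last=0: 9. Last nonzero: 4×8×P(8,0) = 32. Total = 41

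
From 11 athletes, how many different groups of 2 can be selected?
C(11,2) = 11!/(2!×9!) = 55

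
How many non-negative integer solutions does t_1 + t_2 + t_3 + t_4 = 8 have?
C(8+4-1, 4-1) = C(11, 3) = 165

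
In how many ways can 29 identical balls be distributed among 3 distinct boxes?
C(29+3-1, 3-1) = C(31, 2) = 465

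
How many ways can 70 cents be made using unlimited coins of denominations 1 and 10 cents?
Coefficient of x^70 in 1/(1-x^1) · 1/(1-x^10). Use j coins of 10 for j = 0..⌊70/10⌋ = 7, the rest in 1s: 7 + 1 = 8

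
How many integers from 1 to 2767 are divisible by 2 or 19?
⌊2767/2⌋ + ⌊2767/19⌋ - ⌊2767/38⌋ = 1383 + 145 - 72 = 1456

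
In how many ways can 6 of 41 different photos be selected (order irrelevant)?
C(41,6) = 41!/(6!×35!) = 4496388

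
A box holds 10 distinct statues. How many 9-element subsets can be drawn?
C(10,9) = 10!/(9!×1!) = 10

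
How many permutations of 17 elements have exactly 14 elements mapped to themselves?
Choose the 14 fixed points C(17,14) = 680, derange the rest: !3 = Σ_{j=0}^{3} (-1)^j·3!/j! = 6 - 6 + 3 - 1 = 2. Product = 680 × 2 = 1360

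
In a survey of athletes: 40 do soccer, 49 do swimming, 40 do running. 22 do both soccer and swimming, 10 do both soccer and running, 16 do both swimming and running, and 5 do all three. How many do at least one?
|A∪B∪C| = 40+49+40-22-10-16+5 = 86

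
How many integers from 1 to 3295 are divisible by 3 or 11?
⌊3295/3⌋ + ⌊3295/11⌋ - ⌊3295/33⌋ = 1098 + 299 - 99 = 1298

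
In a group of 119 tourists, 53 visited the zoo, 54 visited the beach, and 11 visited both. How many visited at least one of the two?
|A∪B| = |A| + |B| - |A∩B| = 53 + 54 - 11 = 96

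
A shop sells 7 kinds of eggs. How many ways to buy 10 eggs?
C(10+7-1, 7-1) = C(16, 6) = 8008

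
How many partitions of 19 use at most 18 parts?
By conjugation, equals partitions of 19 into parts ≤ 18. Let r_j(i) = number of partitions of i into parts ≤ j, for i = 0..19. r_1(i) = 1 for all i; r_j(i) = r_{j-1}(i) + r_j(i-j). Rows j = 2..18: ≤2: 1 1 2 2 3 3 4 4 5 5 6 6 7 7 8 8 9 9 10 10; ≤3: 1 1 2 3 4 5 7 8 10 12 14 16 19 21 24 27 30 33 37 40; ≤4: 1 1 2 3 5 6 9 11 15 18 23 27 34 39 47 54 64 72 84 94; ≤5: 1 1 2 3 5 7 10 13 18 23 30 37 47 57 70 84 101 119 141 164; ≤6: 1 1 2 3 5 7 11 14 20 26 35 44 58 71 90 110 136 163 199 235; ≤7: 1 1 2 3 5 7 11 15 21 28 38 49 65 82 105 131 164 201 248 300; ≤8: 1 1 2 3 5 7 11 15 22 29 40 52 70 89 116 146 186 230 288 352; ≤9: 1 1 2 3 5 7 11 15 22 30 41 54 73 94 123 157 201 252 318 393; ≤10: 1 1 2 3 5 7 11 15 22 30 42 55 75 97 128 164 212 267 340 423; ≤11: 1 1 2 3 5 7 11 15 22 30 42 56 76 99 131 169 219 278 355 445; ≤12: 1 1 2 3 5 7 11 15 22 30 42 56 77 100 133 172 224 285 366 460; ≤13: 1 1 2 3 5 7 11 15 22 30 42 56 77 101 134 174 227 290 373 471; ≤14: 1 1 2 3 5 7 11 15 22 30 42 56 77 101 135 175 229 293 378 478; ≤15: 1 1 2 3 5 7 11 15 22 30 42 56 77 101 135 176 230 295 381 483; ≤16: 1 1 2 3 5 7 11 15 22 30 42 56 77 101 135 176 231 296 383 486; ≤17: 1 1 2 3 5 7 11 15 22 30 42 56 77 101 135 176 231 297 384 488; ≤18: 1 1 2 3 5 7 11 15 22 30 42 56 77 101 135 176 231 297 385 489. r_18(19) = 489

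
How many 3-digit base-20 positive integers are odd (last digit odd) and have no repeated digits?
Last∈{1,3,5,7,9,11,13,15,17,19}. Last=0: 0. Last nonzero: 10×18×P(18,1) = 3240. Total = 3240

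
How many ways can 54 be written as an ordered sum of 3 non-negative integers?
C(54+3-1, 3-1) = C(56, 2) = 1540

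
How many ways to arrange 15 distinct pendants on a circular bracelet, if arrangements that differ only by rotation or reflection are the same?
(15-1)!/2 = 87178291200/2 = 43589145600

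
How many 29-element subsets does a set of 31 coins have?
C(31,29) = 31!/(29!×2!) = 465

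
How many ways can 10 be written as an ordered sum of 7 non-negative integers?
C(10+7-1, 7-1) = C(16, 6) = 8008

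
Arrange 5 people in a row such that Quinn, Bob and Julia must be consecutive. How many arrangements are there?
Treat the 3 as one block: (5-3+1)! × 3! = 6 × 6 = 36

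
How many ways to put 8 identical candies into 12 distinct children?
C(8+12-1, 12-1) = C(19, 11) = 75582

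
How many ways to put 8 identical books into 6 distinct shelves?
C(8+6-1, 6-1) = C(13, 5) = 1287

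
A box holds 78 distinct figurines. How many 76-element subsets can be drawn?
C(78,76) = 78!/(76!×2!) = 3003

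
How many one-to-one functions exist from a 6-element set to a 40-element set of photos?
P(40,6) = 40!/(40-6)! = 2763633600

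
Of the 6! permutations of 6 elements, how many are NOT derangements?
Complement of the derangements. !6 = Σ_{j=0}^{6} (-1)^j·6!/j! = 720 - 720 + 360 - 120 + 30 - 6 + 1 = 265. 6! - !6 = 720 - 265 = 455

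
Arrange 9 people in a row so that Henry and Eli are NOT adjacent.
Total - adjacent = 9! - (9-1)!×2 = 362880 - 80640 = 282240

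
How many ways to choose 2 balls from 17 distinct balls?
C(17,2) = 17!/(2!×15!) = 136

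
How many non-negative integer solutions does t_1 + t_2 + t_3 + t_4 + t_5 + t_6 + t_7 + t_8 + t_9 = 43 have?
C(43+9-1, 9-1) = C(51, 8) = 636763050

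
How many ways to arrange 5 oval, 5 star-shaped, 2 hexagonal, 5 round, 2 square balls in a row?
19! / (5! × 5! × 2! × 5! × 2!) = 17599117536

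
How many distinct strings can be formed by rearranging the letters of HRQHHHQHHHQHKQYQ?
16! / (8! × 1! × 1! × 5! × 1!) = 4324320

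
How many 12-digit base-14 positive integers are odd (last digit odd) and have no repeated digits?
Last∈{1,3,5,7,9,11,13}. Last=0: 0. Last nonzero: 7×12×P(12,10) = 20118067200. Total = 20118067200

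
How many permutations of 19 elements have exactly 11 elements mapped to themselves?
Choose the 11 fixed points C(19,11) = 75582, derange the rest: !8 = Σ_{j=0}^{8} (-1)^j·8!/j! = 40320 - 40320 + 20160 - 6720 + 1680 - 336 + 56 - 8 + 1 = 14833. Product = 75582 × 14833 = 1121107806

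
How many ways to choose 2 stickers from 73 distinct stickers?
C(73,2) = 73!/(2!×71!) = 2628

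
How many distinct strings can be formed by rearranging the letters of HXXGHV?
6! / (2! × 1! × 1! × 2!) = 180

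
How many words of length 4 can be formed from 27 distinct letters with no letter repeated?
P(27,4) = 27!/(27-4)! = 421200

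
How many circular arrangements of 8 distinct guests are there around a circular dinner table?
Circular: fix one position, arrange the rest. (8-1)! = 5040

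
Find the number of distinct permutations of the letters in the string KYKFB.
5! / (1! × 2! × 1! × 1!) = 60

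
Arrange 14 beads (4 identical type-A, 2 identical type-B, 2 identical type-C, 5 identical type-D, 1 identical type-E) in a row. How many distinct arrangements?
14! / (4! × 2! × 2! × 5! × 1!) = 7567560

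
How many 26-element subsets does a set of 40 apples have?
C(40,26) = 40!/(26!×14!) = 23206929840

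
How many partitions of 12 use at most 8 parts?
By conjugation, equals partitions of 12 into parts ≤ 8. Let r_j(i) = number of partitions of i into parts ≤ j, for i = 0..12. r_1(i) = 1 for all i; r_j(i) = r_{j-1}(i) + r_j(i-j). Rows j = 2..8: ≤2: 1 1 2 2 3 3 4 4 5 5 6 6 7; ≤3: 1 1 2 3 4 5 7 8 10 12 14 16 19; ≤4: 1 1 2 3 5 6 9 11 15 18 23 27 34; ≤5: 1 1 2 3 5 7 10 13 18 23 30 37 47; ≤6: 1 1 2 3 5 7 11 14 20 26 35 44 58; ≤7: 1 1 2 3 5 7 11 15 21 28 38 49 65; ≤8: 1 1 2 3 5 7 11 15 22 29 40 52 70. r_8(12) = 70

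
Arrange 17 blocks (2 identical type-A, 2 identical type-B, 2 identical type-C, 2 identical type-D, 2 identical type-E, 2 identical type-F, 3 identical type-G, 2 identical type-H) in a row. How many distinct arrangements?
17! / (2! × 2! × 2! × 2! × 2! × 2! × 3! × 2!) = 463134672000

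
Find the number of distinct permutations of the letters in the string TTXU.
4! / (1! × 2! × 1!) = 12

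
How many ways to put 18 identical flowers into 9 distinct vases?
C(18+9-1, 9-1) = C(26, 8) = 1562275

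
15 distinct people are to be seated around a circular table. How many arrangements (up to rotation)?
Circular: fix one position, arrange the rest. (15-1)! = 87178291200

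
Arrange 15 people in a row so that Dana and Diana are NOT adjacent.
Total - adjacent = 15! - (15-1)!×2 = 1307674368000 - 174356582400 = 1133317785600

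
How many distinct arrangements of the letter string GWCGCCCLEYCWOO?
14! / (2! × 2! × 2! × 1! × 1! × 5! × 1!) = 90810720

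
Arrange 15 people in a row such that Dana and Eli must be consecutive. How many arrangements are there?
Treat the 2 as one block: (15-2+1)! × 2! = 87178291200 × 2 = 174356582400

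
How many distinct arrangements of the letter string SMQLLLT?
7! / (1! × 1! × 3! × 1! × 1!) = 840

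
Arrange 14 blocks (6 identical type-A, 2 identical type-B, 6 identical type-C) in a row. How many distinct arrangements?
14! / (6! × 2! × 6!) = 84084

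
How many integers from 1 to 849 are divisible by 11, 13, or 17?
⌊849/11⌋+⌊849/13⌋+⌊849/17⌋ - ⌊849/143⌋-⌊849/187⌋-⌊849/221⌋ + ⌊849/2431⌋ = 77+65+49 - 5-4-3 + 0 = 179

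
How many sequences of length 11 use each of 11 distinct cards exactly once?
11! = 39916800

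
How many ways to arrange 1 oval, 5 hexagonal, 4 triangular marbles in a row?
10! / (1! × 5! × 4!) = 1260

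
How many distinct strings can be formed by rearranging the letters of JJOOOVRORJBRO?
13! / (5! × 1! × 1! × 3! × 3!) = 1441440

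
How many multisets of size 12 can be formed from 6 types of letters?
C(12+6-1, 6-1) = C(17, 5) = 6188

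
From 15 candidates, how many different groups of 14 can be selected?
C(15,14) = 15!/(14!×1!) = 15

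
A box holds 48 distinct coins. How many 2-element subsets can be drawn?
C(48,2) = 48!/(2!×46!) = 1128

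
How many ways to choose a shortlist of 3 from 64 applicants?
C(64,3) = 64!/(3!×61!) = 41664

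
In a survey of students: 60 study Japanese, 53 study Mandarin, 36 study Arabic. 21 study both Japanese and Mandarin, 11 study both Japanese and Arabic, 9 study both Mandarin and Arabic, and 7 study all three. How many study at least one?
|A∪B∪C| = 60+53+36-21-11-9+7 = 115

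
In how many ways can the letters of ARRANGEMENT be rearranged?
11! / (2! × 2! × 2! × 1! × 2! × 1! × 1!) = 2494800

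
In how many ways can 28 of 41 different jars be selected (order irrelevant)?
C(41,28) = 41!/(28!×13!) = 17620076360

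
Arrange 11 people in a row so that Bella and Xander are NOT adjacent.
Total - adjacent = 11! - (11-1)!×2 = 39916800 - 7257600 = 32659200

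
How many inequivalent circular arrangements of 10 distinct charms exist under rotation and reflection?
(10-1)!/2 = 362880/2 = 181440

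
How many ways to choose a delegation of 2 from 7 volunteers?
C(7,2) = 7!/(2!×5!) = 21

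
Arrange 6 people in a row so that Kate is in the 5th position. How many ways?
Fix one position: (6-1)! = 120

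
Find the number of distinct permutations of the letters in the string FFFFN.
5! / (1! × 4!) = 5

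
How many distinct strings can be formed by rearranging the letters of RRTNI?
5! / (1! × 1! × 2! × 1!) = 60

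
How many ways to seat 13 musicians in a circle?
Circular: fix one position, arrange the rest. (13-1)! = 479001600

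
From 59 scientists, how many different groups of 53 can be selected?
C(59,53) = 59!/(53!×6!) = 45057474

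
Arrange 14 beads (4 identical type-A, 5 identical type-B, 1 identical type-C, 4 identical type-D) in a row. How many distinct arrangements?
14! / (4! × 5! × 1! × 4!) = 1261260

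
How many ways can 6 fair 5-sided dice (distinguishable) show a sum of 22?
Coefficient of x^22 in (x + x² + ... + x^5)^6. By inclusion-exclusion on dice exceeding 5: Σ_j (-1)^j C(6,j)·C(22-1-5j, 5) = C(6,0)·C(21,5) - C(6,1)·C(16,5) + C(6,2)·C(11,5) - C(6,3)·C(6,5) = 1·20349 - 6·4368 + 15·462 - 20·6 = 951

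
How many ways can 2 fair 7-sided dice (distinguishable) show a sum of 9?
Coefficient of x^9 in (x + x² + ... + x^7)^2. By inclusion-exclusion on dice exceeding 7: Σ_j (-1)^j C(2,j)·C(9-1-7j, 1) = C(2,0)·C(8,1) - C(2,1)·C(1,1) = 1·8 - 2·1 = 6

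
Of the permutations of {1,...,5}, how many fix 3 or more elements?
Exactly j fixed points: C(5,j)·!(5-j); sum over j ≥ 3 (derangement numbers via !m = (m-1)·(!(m-1) + !(m-2)): !0..!2 = 1, 0, 1). Σ_{j=3}^{5} C(5,j)·!(5-j) = C(5,3)·!2 + C(5,4)·!1 + C(5,5)·!0 = 10·1 + 5·0 + 1·1 = 11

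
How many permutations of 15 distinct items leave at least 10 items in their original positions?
Exactly j fixed points: C(15,j)·!(15-j); sum over j ≥ 10 (derangement numbers via !m = (m-1)·(!(m-1) + !(m-2)): !0..!5 = 1, 0, 1, 2, 9, 44). Σ_{j=10}^{15} C(15,j)·!(15-j) = C(15,10)·!5 + C(15,11)·!4 + C(15,12)·!3 + C(15,13)·!2 + C(15,14)·!1 + C(15,15)·!0 = 3003·44 + 1365·9 + 455·2 + 105·1 + 15·0 + 1·1 = 145433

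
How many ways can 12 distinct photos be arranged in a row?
12! = 479001600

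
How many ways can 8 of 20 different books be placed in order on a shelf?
P(20,8) = 20!/(20-8)! = 5079110400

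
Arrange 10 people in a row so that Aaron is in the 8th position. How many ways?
Fix one position: (10-1)! = 362880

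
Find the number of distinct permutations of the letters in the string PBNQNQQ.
7! / (3! × 1! × 1! × 2!) = 420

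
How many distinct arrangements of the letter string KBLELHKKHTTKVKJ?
15! / (2! × 1! × 1! × 2! × 1! × 1! × 5! × 2!) = 1362160800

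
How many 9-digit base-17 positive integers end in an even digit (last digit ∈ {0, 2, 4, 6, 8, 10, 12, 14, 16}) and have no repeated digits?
Last∈{0,2,4,6,8,10,12,14,16}. Last=0: 518918400. Last nonzero: 8×15×P(15,7) = 3891888000. Total = 4410806400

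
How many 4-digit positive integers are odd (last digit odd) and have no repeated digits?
Last∈{1,3,5,7,9}. Last=0: 0. Last nonzero: 5×8×P(8,2) = 2240. Total = 2240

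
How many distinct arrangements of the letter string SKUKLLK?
7! / (1! × 3! × 1! × 2!) = 420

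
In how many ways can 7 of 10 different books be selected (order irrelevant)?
C(10,7) = 10!/(7!×3!) = 120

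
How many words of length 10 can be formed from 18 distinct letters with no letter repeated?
P(18,10) = 18!/(18-10)! = 158789030400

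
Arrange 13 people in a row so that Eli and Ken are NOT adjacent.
Total - adjacent = 13! - (13-1)!×2 = 6227020800 - 958003200 = 5269017600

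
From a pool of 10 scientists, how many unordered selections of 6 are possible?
C(10,6) = 10!/(6!×4!) = 210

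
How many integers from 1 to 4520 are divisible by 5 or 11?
⌊4520/5⌋ + ⌊4520/11⌋ - ⌊4520/55⌋ = 904 + 410 - 82 = 1232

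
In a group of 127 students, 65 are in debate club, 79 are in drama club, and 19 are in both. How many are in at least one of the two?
|A∪B| = |A| + |B| - |A∩B| = 65 + 79 - 19 = 125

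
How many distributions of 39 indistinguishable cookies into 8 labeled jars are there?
C(39+8-1, 8-1) = C(46, 7) = 53524680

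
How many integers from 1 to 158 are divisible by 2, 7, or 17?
⌊158/2⌋+⌊158/7⌋+⌊158/17⌋ - ⌊158/14⌋-⌊158/34⌋-⌊158/119⌋ + ⌊158/238⌋ = 79+22+9 - 11-4-1 + 0 = 94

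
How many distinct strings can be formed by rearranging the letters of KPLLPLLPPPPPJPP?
15! / (1! × 4! × 9! × 1!) = 150150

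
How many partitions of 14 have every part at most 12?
Let r_j(i) = number of partitions of i into parts ≤ j, for i = 0..14. r_1(i) = 1 for all i; r_j(i) = r_{j-1}(i) + r_j(i-j). Rows j = 2..12: ≤2: 1 1 2 2 3 3 4 4 5 5 6 6 7 7 8; ≤3: 1 1 2 3 4 5 7 8 10 12 14 16 19 21 24; ≤4: 1 1 2 3 5 6 9 11 15 18 23 27 34 39 47; ≤5: 1 1 2 3 5 7 10 13 18 23 30 37 47 57 70; ≤6: 1 1 2 3 5 7 11 14 20 26 35 44 58 71 90; ≤7: 1 1 2 3 5 7 11 15 21 28 38 49 65 82 105; ≤8: 1 1 2 3 5 7 11 15 22 29 40 52 70 89 116; ≤9: 1 1 2 3 5 7 11 15 22 30 41 54 73 94 123; ≤10: 1 1 2 3 5 7 11 15 22 30 42 55 75 97 128; ≤11: 1 1 2 3 5 7 11 15 22 30 42 56 76 99 131; ≤12: 1 1 2 3 5 7 11 15 22 30 42 56 77 100 133. r_12(14) = 133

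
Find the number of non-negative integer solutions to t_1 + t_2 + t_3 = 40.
C(40+3-1, 3-1) = C(42, 2) = 861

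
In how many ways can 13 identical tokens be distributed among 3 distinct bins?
C(13+3-1, 3-1) = C(15, 2) = 105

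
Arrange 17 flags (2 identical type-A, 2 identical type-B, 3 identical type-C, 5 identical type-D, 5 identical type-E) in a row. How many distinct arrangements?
17! / (2! × 2! × 3! × 5! × 5!) = 1029188160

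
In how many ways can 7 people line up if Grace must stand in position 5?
Fix one position: (7-1)! = 720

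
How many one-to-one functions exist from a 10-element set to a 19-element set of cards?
P(19,10) = 19!/(19-10)! = 335221286400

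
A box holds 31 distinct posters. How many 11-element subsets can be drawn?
C(31,11) = 31!/(11!×20!) = 84672315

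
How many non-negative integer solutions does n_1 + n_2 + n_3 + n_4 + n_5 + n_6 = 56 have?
C(56+6-1, 6-1) = C(61, 5) = 5949147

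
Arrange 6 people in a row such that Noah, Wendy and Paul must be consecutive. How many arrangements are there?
Treat the 3 as one block: (6-3+1)! × 3! = 24 × 6 = 144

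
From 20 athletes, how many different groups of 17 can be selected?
C(20,17) = 20!/(17!×3!) = 1140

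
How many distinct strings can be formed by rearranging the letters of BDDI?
4! / (1! × 2! × 1!) = 12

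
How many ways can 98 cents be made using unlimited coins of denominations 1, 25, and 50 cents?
Coefficient of x^98 in 1/(1-x^1) · 1/(1-x^25) · 1/(1-x^50). Case on j = number of 50-cent coins (j = 0..1); remainder r = 98 - 50j is made from {1,25} in ⌊r/25⌋+1 ways. r = 98, 48 → 4 + 2 = 6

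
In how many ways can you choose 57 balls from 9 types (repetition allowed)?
C(57+9-1, 9-1) = C(65, 8) = 5047381560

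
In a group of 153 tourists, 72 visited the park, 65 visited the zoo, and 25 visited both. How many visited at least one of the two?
|A∪B| = |A| + |B| - |A∩B| = 72 + 65 - 25 = 112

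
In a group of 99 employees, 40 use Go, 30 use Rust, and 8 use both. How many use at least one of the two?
|A∪B| = |A| + |B| - |A∩B| = 40 + 30 - 8 = 62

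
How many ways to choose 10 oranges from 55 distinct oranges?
C(55,10) = 55!/(10!×45!) = 29248649430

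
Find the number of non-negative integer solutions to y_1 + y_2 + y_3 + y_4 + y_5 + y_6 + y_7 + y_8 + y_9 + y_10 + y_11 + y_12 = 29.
C(29+12-1, 12-1) = C(40, 11) = 2311801440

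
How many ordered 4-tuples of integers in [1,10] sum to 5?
Coefficient of x^5 in (x + x² + ... + x^10)^4. By inclusion-exclusion on dice exceeding 10: Σ_j (-1)^j C(4,j)·C(5-1-10j, 3) = C(4,0)·C(4,3) = 1·4 = 4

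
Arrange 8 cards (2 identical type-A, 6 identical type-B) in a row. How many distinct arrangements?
8! / (2! × 6!) = 28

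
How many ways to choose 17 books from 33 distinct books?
C(33,17) = 33!/(17!×16!) = 1166803110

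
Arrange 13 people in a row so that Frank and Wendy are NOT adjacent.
Total - adjacent = 13! - (13-1)!×2 = 6227020800 - 958003200 = 5269017600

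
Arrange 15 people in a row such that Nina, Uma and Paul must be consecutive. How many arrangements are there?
Treat the 3 as one block: (15-3+1)! × 3! = 6227020800 × 6 = 37362124800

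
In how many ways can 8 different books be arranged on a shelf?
8! = 40320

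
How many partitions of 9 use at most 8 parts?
By conjugation, equals partitions of 9 into parts ≤ 8. Let r_j(i) = number of partitions of i into parts ≤ j, for i = 0..9. r_1(i) = 1 for all i; r_j(i) = r_{j-1}(i) + r_j(i-j). Rows j = 2..8: ≤2: 1 1 2 2 3 3 4 4 5 5; ≤3: 1 1 2 3 4 5 7 8 10 12; ≤4: 1 1 2 3 5 6 9 11 15 18; ≤5: 1 1 2 3 5 7 10 13 18 23; ≤6: 1 1 2 3 5 7 11 14 20 26; ≤7: 1 1 2 3 5 7 11 15 21 28; ≤8: 1 1 2 3 5 7 11 15 22 29. r_8(9) = 29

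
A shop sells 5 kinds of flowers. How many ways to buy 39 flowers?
C(39+5-1, 5-1) = C(43, 4) = 123410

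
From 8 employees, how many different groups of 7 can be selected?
C(8,7) = 8!/(7!×1!) = 8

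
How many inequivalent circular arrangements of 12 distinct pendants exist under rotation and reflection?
(12-1)!/2 = 39916800/2 = 19958400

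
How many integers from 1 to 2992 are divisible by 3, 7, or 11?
⌊2992/3⌋+⌊2992/7⌋+⌊2992/11⌋ - ⌊2992/21⌋-⌊2992/33⌋-⌊2992/77⌋ + ⌊2992/231⌋ = 997+427+272 - 142-90-38 + 12 = 1438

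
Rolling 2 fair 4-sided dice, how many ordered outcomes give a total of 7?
Coefficient of x^7 in (x + x² + ... + x^4)^2. By inclusion-exclusion on dice exceeding 4: Σ_j (-1)^j C(2,j)·C(7-1-4j, 1) = C(2,0)·C(6,1) - C(2,1)·C(2,1) = 1·6 - 2·2 = 2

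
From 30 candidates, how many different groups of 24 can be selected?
C(30,24) = 30!/(24!×6!) = 593775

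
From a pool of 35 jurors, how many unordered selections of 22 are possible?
C(35,22) = 35!/(22!×13!) = 1476337800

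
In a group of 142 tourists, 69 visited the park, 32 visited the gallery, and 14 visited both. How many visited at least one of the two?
|A∪B| = |A| + |B| - |A∩B| = 69 + 32 - 14 = 87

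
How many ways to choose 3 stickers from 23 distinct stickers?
C(23,3) = 23!/(3!×20!) = 1771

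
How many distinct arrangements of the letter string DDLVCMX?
7! / (1! × 1! × 1! × 2! × 1! × 1!) = 2520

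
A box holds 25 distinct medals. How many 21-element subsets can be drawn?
C(25,21) = 25!/(21!×4!) = 12650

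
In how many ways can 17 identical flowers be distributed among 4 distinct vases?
C(17+4-1, 4-1) = C(20, 3) = 1140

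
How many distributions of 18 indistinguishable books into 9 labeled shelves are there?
C(18+9-1, 9-1) = C(26, 8) = 1562275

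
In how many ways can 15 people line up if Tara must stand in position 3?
Fix one position: (15-1)! = 87178291200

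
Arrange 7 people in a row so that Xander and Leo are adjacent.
Treat as block: (7-1)! × 2! = 720 × 2 = 1440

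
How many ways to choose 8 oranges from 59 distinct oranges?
C(59,8) = 59!/(8!×51!) = 2217471399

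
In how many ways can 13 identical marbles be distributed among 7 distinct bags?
C(13+7-1, 7-1) = C(19, 6) = 27132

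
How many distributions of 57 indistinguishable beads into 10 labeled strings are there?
C(57+10-1, 10-1) = C(66, 9) = 37014131440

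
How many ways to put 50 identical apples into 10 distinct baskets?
C(50+10-1, 10-1) = C(59, 9) = 12565671261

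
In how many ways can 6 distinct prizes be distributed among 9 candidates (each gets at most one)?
P(9,6) = 9!/(9-6)! = 60480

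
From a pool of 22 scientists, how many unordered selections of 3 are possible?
C(22,3) = 22!/(3!×19!) = 1540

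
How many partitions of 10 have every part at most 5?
Let r_j(i) = number of partitions of i into parts ≤ j, for i = 0..10. r_1(i) = 1 for all i; r_j(i) = r_{j-1}(i) + r_j(i-j). Rows j = 2..5: ≤2: 1 1 2 2 3 3 4 4 5 5 6; ≤3: 1 1 2 3 4 5 7 8 10 12 14; ≤4: 1 1 2 3 5 6 9 11 15 18 23; ≤5: 1 1 2 3 5 7 10 13 18 23 30. r_5(10) = 30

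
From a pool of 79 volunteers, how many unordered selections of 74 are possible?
C(79,74) = 79!/(74!×5!) = 22537515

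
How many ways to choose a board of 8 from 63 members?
C(63,8) = 63!/(8!×55!) = 3872894697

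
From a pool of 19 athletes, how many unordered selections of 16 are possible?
C(19,16) = 19!/(16!×3!) = 969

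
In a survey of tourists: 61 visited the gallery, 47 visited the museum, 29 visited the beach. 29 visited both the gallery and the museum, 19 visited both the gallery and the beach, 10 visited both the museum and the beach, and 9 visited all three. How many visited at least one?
|A∪B∪C| = 61+47+29-29-19-10+9 = 88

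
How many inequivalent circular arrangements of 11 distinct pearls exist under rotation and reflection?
(11-1)!/2 = 3628800/2 = 1814400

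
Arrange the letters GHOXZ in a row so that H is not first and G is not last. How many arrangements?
By inclusion-exclusion: 5! - 2×(5-1)! + (5-2)! = 120 - 48 + 6 = 78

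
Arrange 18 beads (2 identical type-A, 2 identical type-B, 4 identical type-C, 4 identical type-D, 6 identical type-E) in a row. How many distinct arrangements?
18! / (2! × 2! × 4! × 4! × 6!) = 3859455600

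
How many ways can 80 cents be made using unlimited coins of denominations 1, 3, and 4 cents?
Coefficient of x^80 in 1/(1-x^1) · 1/(1-x^3) · 1/(1-x^4). Case on j = number of 4-cent coins (j = 0..20); remainder r = 80 - 4j is made from {1,3} in ⌊r/3⌋+1 ways. r = 80, 76, 72, 68, 64, 60, 56, 52, 48, 44, 40, 36, 32, 28, 24, 20, 16, 12, 8, 4, 0 → 27 + 26 + 25 + 23 + 22 + 21 + 19 + 18 + 17 + 15 + 14 + 13 + 11 + 10 + 9 + 7 + 6 + 5 + 3 + 2 + 1 = 294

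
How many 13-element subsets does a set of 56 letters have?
C(56,13) = 56!/(13!×43!) = 1889912732400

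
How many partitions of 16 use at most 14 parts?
By conjugation, equals partitions of 16 into parts ≤ 14. Let r_j(i) = number of partitions of i into parts ≤ j, for i = 0..16. r_1(i) = 1 for all i; r_j(i) = r_{j-1}(i) + r_j(i-j). Rows j = 2..14: ≤2: 1 1 2 2 3 3 4 4 5 5 6 6 7 7 8 8 9; ≤3: 1 1 2 3 4 5 7 8 10 12 14 16 19 21 24 27 30; ≤4: 1 1 2 3 5 6 9 11 15 18 23 27 34 39 47 54 64; ≤5: 1 1 2 3 5 7 10 13 18 23 30 37 47 57 70 84 101; ≤6: 1 1 2 3 5 7 11 14 20 26 35 44 58 71 90 110 136; ≤7: 1 1 2 3 5 7 11 15 21 28 38 49 65 82 105 131 164; ≤8: 1 1 2 3 5 7 11 15 22 29 40 52 70 89 116 146 186; ≤9: 1 1 2 3 5 7 11 15 22 30 41 54 73 94 123 157 201; ≤10: 1 1 2 3 5 7 11 15 22 30 42 55 75 97 128 164 212; ≤11: 1 1 2 3 5 7 11 15 22 30 42 56 76 99 131 169 219; ≤12: 1 1 2 3 5 7 11 15 22 30 42 56 77 100 133 172 224; ≤13: 1 1 2 3 5 7 11 15 22 30 42 56 77 101 134 174 227; ≤14: 1 1 2 3 5 7 11 15 22 30 42 56 77 101 135 175 229. r_14(16) = 229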